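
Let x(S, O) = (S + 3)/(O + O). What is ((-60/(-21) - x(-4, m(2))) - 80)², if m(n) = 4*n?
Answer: 74528689/12544 ≈ 5941.4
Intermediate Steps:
x(S, O) = (3 + S)/(2*O) (x(S, O) = (3 + S)/((2*O)) = (3 + S)*(1/(2*O)) = (3 + S)/(2*O))
((-60/(-21) - x(-4, m(2))) - 80)² = ((-60/(-21) - (3 - 4)/(2*(4*2))) - 80)² = ((-60*(-1/21) - (-1)/(2*8)) - 80)² = ((20/7 - (-1)/(2*8)) - 80)² = ((20/7 - 1*(-1/16)) - 80)² = ((20/7 + 1/16) - 80)² = (327/112 - 80)² = (-8633/112)² = 74528689/12544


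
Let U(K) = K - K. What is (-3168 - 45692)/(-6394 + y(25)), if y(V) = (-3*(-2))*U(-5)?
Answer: 24430/3197 ≈ 7.6415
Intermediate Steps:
U(K) = 0
y(V) = 0 (y(V) = -3*(-2)*0 = 6*0 = 0)
(-3168 - 45692)/(-6394 + y(25)) = (-3168 - 45692)/(-6394 + 0) = -48860/(-6394) = -48860*(-1/6394) = 24430/3197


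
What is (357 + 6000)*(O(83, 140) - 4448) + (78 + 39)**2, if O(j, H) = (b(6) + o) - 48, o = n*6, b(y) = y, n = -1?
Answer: -28567383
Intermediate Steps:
o = -6 (o = -1*6 = -6)
O(j, H) = -48 (O(j, H) = (6 - 6) - 48 = 0 - 48 = -48)
(357 + 6000)*(O(83, 140) - 4448) + (78 + 39)**2 = (357 + 6000)*(-48 - 4448) + (78 + 39)**2 = 6357*(-4496) + 117**2 = -28581072 + 13689 = -28567383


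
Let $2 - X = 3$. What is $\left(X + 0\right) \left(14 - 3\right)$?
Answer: $-11$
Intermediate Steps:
$X = -1$ ($X = 2 - 3 = -1$)
$\left(X + 0\right) \left(14 - 3\right) = \left(-1 + 0\right) \left(14 - 3\right) = \left(-1\right) 11 = -11$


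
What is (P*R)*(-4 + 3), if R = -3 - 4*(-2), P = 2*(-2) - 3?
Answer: 35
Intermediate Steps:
P = -7 (P = -4 - 3 = -7)
R = 5 (R = -3 + 8 = 5)
(P*R)*(-4 + 3) = (-7*5)*(-4 + 3) = -35*(-1) = 35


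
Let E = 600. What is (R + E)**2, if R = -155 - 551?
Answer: 11236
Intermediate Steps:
R = -706
(R + E)**2 = (-706 + 600)**2 = (-106)**2 = 11236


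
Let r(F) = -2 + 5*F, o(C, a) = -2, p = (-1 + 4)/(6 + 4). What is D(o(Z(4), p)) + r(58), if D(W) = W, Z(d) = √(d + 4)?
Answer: 286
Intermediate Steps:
Z(d) = √(4 + d)
p = 3/10 ≈ 0.30000
D(o(Z(4), p)) + r(58) = -2 + (-2 + 5*58) = -2 + (-2 + 290) = -2 + 288 = 286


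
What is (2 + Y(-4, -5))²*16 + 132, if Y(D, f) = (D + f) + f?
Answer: 2436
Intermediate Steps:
Y(D, f) = D + 2*f
(2 + Y(-4, -5))²*16 + 132 = (2 + (-4 + 2*(-5)))²*16 + 132 = (2 + (-4 - 10))²*16 + 132 = (2 - 14)²*16 + 132 = (-12)²*16 + 132 = 144*16 + 132 = 2304 + 132 = 2436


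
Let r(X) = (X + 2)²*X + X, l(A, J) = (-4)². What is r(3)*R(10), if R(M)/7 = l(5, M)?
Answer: 8736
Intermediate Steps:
l(A, J) = 16
R(M) = 112 (R(M) = 7*16 = 112)
r(X) = X + X*(2 + X)² (r(X) = (2 + X)²*X + X = X*(2 + X)² + X = X + X*(2 + X)²)
r(3)*R(10) = (3*(1 + (2 + 3)²))*112 = (3*(1 + 5²))*112 = (3*(1 + 25))*112 = (3*26)*112 = 78*112 = 8736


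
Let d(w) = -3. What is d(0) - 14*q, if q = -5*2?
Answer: 137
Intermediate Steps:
q = -10
d(0) - 14*q = -3 - 14*(-10) = -3 + 140 = 137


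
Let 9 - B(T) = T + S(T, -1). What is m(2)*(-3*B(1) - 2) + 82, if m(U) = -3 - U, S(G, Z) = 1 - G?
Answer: 212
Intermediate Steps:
B(T) = 8 (B(T) = 9 - (T + (1 - T)) = 9 - 1*1 = 9 - 1 = 8)
m(2)*(-3*B(1) - 2) + 82 = (-3 - 1*2)*(-3*8 - 2) + 82 = (-3 - 2)*(-24 - 2) + 82 = -5*(-26) + 82 = 130 + 82 = 212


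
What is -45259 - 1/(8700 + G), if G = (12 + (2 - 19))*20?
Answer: -389227401/8600 ≈ -45259.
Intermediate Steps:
G = -100 (G = (12 - 17)*20 = -5*20 = -100)
-45259 - 1/(8700 + G) = -45259 - 1/(8700 - 100) = -45259 - 1/8600 = -389227401/8600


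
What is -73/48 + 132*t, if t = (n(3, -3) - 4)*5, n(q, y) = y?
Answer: -221833/48 ≈ -4621.5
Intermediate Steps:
t = -35 (t = (-3 - 4)*5 = -7*5 = -35)
-73/48 + 132*t = -73/48 + 132*(-35) = -73*1/48 - 4620 = -73/48 - 4620 = -221833/48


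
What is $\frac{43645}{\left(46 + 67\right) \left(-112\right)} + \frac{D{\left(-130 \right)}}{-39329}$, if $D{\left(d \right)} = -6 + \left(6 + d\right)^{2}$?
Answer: $- \frac{273005275}{71106832} \approx -3.8394$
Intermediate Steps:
$\frac{43645}{\left(46 + 67\right) \left(-112\right)} + \frac{D{\left(-130 \right)}}{-39329} = \frac{43645}{\left(46 + 67\right) \left(-112\right)} + \frac{-6 + \left(6 - 130\right)^{2}}{-39329} = \frac{43645}{113 \left(-112\right)} + \left(-6 + \left(-124\right)^{2}\right) \left(- \frac{1}{39329}\right) = \frac{43645}{-12656} + \left(-6 + 15376\right) \left(- \frac{1}{39329}\right) = 43645 \left(- \frac{1}{12656}\right) + 15370 \left(- \frac{1}{39329}\right) = - \frac{6235}{1808} - \frac{15370}{39329} = - \frac{273005275}{71106832}$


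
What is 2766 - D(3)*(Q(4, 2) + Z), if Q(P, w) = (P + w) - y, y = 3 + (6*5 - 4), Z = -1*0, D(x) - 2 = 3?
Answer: 2881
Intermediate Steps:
D(x) = 5 (D(x) = 2 + 3 = 5)
Z = 0
y = 29 (y = 3 + (30 - 4) = 3 + 26 = 29)
Q(P, w) = -29 + P + w (Q(P, w) = (P + w) - 1*29 = (P + w) - 29 = -29 + P + w)
2766 - D(3)*(Q(4, 2) + Z) = 2766 - 5*((-29 + 4 + 2) + 0) = 2766 - 5*(-23 + 0) = 2766 - 5*(-23) = 2766 - 1*(-115) = 2766 + 115 = 2881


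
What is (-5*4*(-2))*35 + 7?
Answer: 1407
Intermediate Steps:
(-5*4*(-2))*35 + 7 = -20*(-2)*35 + 7 = 40*35 + 7 = 1400 + 7 = 1407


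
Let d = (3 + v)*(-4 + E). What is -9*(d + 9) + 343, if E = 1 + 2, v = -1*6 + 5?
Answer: 280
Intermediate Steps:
v = -1 (v = -6 + 5 = -1)
E = 3
d = -2 (d = (3 - 1)*(-4 + 3) = 2*(-1) = -2)
-9*(d + 9) + 343 = -9*(-2 + 9) + 343 = -9*7 + 343 = -63 + 343 = 280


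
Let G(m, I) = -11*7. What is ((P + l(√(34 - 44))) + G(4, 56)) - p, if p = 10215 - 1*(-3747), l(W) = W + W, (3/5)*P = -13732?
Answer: -110777/3 + 2*I*√10 ≈ -36926.0 + 6.3246*I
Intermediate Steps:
G(m, I) = -77
P = -68660/3 (P = (5/3)*(-13732) = -68660/3 ≈ -22887.)
l(W) = 2*W
p = 13962 (p = 10215 + 3747 = 13962)
((P + l(√(34 - 44))) + G(4, 56)) - p = ((-68660/3 + 2*√(34 - 44)) - 77) - 1*13962 = ((-68660/3 + 2*√(-10)) - 77) - 13962 = ((-68660/3 + 2*(I*√10)) - 77) - 13962 = ((-68660/3 + 2*I*√10) - 77) - 13962 = (-68891/3 + 2*I*√10) - 13962 = -110777/3 + 2*I*√10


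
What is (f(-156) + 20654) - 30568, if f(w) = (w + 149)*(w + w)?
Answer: -7730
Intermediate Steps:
f(w) = 2*w*(149 + w) (f(w) = (149 + w)*(2*w) = 2*w*(149 + w))
(f(-156) + 20654) - 30568 = (2*(-156)*(149 - 156) + 20654) - 30568 = (2*(-156)*(-7) + 20654) - 30568 = (2184 + 20654) - 30568 = 22838 - 30568 = -7730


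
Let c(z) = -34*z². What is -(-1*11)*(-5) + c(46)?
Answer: -71999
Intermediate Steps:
-(-1*11)*(-5) + c(46) = -(-1*11)*(-5) - 34*46² = -(-11)*(-5) - 34*2116 = -1*55 - 71944 = -55 - 71944 = -71999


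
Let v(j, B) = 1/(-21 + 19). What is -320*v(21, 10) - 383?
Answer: -223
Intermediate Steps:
v(j, B) = -½ (v(j, B) = 1/(-2) = -½)
-320*v(21, 10) - 383 = -320*(-½) - 383 = 160 - 383 = -223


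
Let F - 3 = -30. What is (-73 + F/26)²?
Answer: 3705625/676 ≈ 5481.7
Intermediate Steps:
F = -27 (F = 3 - 30 = -27)
(-73 + F/26)² = (-73 - 27/26)² = (-1925/26)² = 3705625/676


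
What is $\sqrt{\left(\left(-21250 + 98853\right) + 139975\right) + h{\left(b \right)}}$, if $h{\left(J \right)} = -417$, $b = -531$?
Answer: $9 \sqrt{2681} \approx 466.01$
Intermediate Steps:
$\sqrt{\left(\left(-21250 + 98853\right) + 139975\right) + h{\left(b \right)}} = \sqrt{\left(\left(-21250 + 98853\right) + 139975\right) - 417} = \sqrt{\left(77603 + 139975\right) - 417} = \sqrt{217578 - 417} = \sqrt{217161} = 9 \sqrt{2681}$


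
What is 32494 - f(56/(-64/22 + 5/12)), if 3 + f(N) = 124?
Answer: 32373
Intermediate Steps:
f(N) = 121 (f(N) = -3 + 124 = 121)
32494 - f(56/(-64/22 + 5/12)) = 32494 - 1*121 = 32494 - 121 = 32373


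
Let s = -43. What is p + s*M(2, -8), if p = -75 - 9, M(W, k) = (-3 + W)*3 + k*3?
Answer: 1077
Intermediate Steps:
M(W, k) = -9 + 3*W + 3*k (M(W, k) = (-9 + 3*W) + 3*k = -9 + 3*W + 3*k)
p = -84
p + s*M(2, -8) = -84 - 43*(-9 + 3*2 + 3*(-8)) = -84 - 43*(-9 + 6 - 24) = -84 - 43*(-27) = -84 + 1161 = 1077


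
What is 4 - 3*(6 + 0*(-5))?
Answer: -14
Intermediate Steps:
4 - 3*(6 + 0*(-5)) = 4 - 3*(6 + 0) = 4 - 3*6 = 4 - 18 = -14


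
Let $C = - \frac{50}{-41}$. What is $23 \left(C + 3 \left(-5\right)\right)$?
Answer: $- \frac{12995}{41} \approx -316.95$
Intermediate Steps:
$C = \frac{50}{41}$ ($C = \left(-50\right) \left(- \frac{1}{41}\right) = \frac{50}{41} \approx 1.2195$)
$23 \left(C + 3 \left(-5\right)\right) = 23 \left(\frac{50}{41} + 3 \left(-5\right)\right) = 23 \left(\frac{50}{41} - 15\right) = 23 \left(- \frac{565}{41}\right) = - \frac{12995}{41}$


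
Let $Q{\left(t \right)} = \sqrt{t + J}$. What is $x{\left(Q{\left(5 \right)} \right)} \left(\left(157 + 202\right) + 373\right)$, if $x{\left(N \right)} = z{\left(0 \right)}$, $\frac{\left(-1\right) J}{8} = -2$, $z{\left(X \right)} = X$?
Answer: $0$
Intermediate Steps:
$J = 16$ ($J = \left(-8\right) \left(-2\right) = 16$)
$Q{\left(t \right)} = \sqrt{16 + t}$ ($Q{\left(t \right)} = \sqrt{t + 16} = \sqrt{16 + t}$)
$x{\left(N \right)} = 0$
$x{\left(Q{\left(5 \right)} \right)} \left(\left(157 + 202\right) + 373\right) = 0 \left(\left(157 + 202\right) + 373\right) = 0 \left(359 + 373\right) = 0 \cdot 732 = 0$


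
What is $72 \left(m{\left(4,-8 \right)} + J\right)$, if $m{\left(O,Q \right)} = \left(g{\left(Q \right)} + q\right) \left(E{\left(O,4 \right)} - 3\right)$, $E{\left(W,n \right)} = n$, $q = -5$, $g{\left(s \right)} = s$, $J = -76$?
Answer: $-6408$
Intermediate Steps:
$m{\left(O,Q \right)} = -5 + Q$ ($m{\left(O,Q \right)} = \left(Q - 5\right) \left(4 - 3\right) = \left(-5 + Q\right) 1 = -5 + Q$)
$72 \left(m{\left(4,-8 \right)} + J\right) = 72 \left(\left(-5 - 8\right) - 76\right) = 72 \left(-13 - 76\right) = 72 \left(-89\right) = -6408$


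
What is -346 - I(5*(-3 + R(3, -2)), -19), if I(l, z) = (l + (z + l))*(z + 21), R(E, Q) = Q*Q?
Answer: -328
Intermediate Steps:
R(E, Q) = Q²
I(l, z) = (21 + z)*(z + 2*l) (I(l, z) = (l + (l + z))*(21 + z) = (z + 2*l)*(21 + z) = (21 + z)*(z + 2*l))
-346 - I(5*(-3 + R(3, -2)), -19) = -346 - ((-19)² + 21*(-19) + 42*(5*(-3 + (-2)²)) + 2*(5*(-3 + (-2)²))*(-19)) = -346 - (361 - 399 + 42*(5*(-3 + 4)) + 2*(5*(-3 + 4))*(-19)) = -346 - (361 - 399 + 42*(5*1) + 2*(5*1)*(-19)) = -346 - (361 - 399 + 42*5 + 2*5*(-19)) = -346 - (361 - 399 + 210 - 190) = -346 - 1*(-18) = -346 + 18 = -328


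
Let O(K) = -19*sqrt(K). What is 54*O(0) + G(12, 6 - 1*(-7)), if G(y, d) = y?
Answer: 12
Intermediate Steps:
54*O(0) + G(12, 6 - 1*(-7)) = 54*(-19*sqrt(0)) + 12 = 54*(-19*0) + 12 = 54*0 + 12 = 0 + 12 = 12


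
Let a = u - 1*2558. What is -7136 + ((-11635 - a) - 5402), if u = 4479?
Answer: -26094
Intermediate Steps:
a = 1921 (a = 4479 - 1*2558 = 4479 - 2558 = 1921)
-7136 + ((-11635 - a) - 5402) = -7136 + ((-11635 - 1*1921) - 5402) = -7136 + ((-11635 - 1921) - 5402) = -7136 + (-13556 - 5402) = -7136 - 18958 = -26094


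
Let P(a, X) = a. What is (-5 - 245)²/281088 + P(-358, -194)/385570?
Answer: 2999686937/13547387520 ≈ 0.22142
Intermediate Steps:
(-5 - 245)²/281088 + P(-358, -194)/385570 = (-5 - 245)²/281088 - 358/385570 = (-250)²*(1/281088) - 358*1/385570 = 62500*(1/281088) - 179/192785 = 15625/70272 - 179/192785 = 2999686937/13547387520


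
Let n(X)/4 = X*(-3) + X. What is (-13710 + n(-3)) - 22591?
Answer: -36277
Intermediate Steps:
n(X) = -8*X (n(X) = 4*(X*(-3) + X) = 4*(-3*X + X) = 4*(-2*X) = -8*X)
(-13710 + n(-3)) - 22591 = (-13710 - 8*(-3)) - 22591 = (-13710 + 24) - 22591 = -13686 - 22591 = -36277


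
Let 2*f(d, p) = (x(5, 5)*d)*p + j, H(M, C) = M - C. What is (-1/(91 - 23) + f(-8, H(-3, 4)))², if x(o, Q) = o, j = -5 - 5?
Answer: 84254041/4624 ≈ 18221.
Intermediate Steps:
j = -10
f(d, p) = -5 + 5*d*p/2 (f(d, p) = ((5*d)*p - 10)/2 = (5*d*p - 10)/2 = (-10 + 5*d*p)/2 = -5 + 5*d*p/2)
(-1/(91 - 23) + f(-8, H(-3, 4)))² = (-1/(91 - 23) + (-5 + (5/2)*(-8)*(-3 - 1*4)))² = (-1/68 + (-5 + (5/2)*(-8)*(-3 - 4)))² = (-1*1/68 + (-5 + (5/2)*(-8)*(-7)))² = (-1/68 + (-5 + 140))² = (-1/68 + 135)² = (9179/68)² = 84254041/4624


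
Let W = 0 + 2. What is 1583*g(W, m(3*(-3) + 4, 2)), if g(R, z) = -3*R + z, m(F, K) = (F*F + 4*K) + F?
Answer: 34826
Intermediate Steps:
W = 2
m(F, K) = F + F² + 4*K (m(F, K) = (F² + 4*K) + F = F + F² + 4*K)
g(R, z) = z - 3*R
1583*g(W, m(3*(-3) + 4, 2)) = 1583*(((3*(-3) + 4) + (3*(-3) + 4)² + 4*2) - 3*2) = 1583*(((-9 + 4) + (-9 + 4)² + 8) - 6) = 1583*((-5 + (-5)² + 8) - 6) = 1583*((-5 + 25 + 8) - 6) = 1583*(28 - 6) = 1583*22 = 34826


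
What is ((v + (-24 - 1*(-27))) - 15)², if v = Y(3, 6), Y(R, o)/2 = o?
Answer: 0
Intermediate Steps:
Y(R, o) = 2*o
v = 12 (v = 2*6 = 12)
((v + (-24 - 1*(-27))) - 15)² = ((12 + (-24 - 1*(-27))) - 15)² = ((12 + (-24 + 27)) - 15)² = ((12 + 3) - 15)² = (15 - 15)² = 0² = 0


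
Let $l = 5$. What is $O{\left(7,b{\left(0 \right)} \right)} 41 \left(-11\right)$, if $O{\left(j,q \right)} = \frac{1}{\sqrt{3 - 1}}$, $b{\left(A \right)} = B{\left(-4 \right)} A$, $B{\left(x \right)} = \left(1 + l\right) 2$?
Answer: $- \frac{451 \sqrt{2}}{2} \approx -318.91$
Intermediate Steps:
$B{\left(x \right)} = 12$ ($B{\left(x \right)} = \left(1 + 5\right) 2 = 6 \cdot 2 = 12$)
$b{\left(A \right)} = 12 A$
$O{\left(j,q \right)} = \frac{\sqrt{2}}{2}$ ($O{\left(j,q \right)} = \frac{1}{\sqrt{2}} = \frac{\sqrt{2}}{2}$)
$O{\left(7,b{\left(0 \right)} \right)} 41 \left(-11\right) = \frac{\sqrt{2}}{2} \cdot 41 \left(-11\right) = \frac{41 \sqrt{2}}{2} \left(-11\right) = - \frac{451 \sqrt{2}}{2}$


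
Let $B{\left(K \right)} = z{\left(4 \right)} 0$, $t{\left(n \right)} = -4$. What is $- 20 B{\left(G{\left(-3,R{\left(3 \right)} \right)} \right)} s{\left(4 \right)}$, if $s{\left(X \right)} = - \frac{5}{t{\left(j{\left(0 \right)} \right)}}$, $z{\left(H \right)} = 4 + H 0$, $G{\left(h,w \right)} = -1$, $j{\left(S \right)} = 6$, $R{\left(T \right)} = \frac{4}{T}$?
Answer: $0$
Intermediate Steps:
$z{\left(H \right)} = 4$ ($z{\left(H \right)} = 4 + 0 = 4$)
$s{\left(X \right)} = \frac{5}{4}$ ($s{\left(X \right)} = - \frac{5}{-4} = \left(-5\right) \left(- \frac{1}{4}\right) = \frac{5}{4}$)
$B{\left(K \right)} = 0$ ($B{\left(K \right)} = 4 \cdot 0 = 0$)
$- 20 B{\left(G{\left(-3,R{\left(3 \right)} \right)} \right)} s{\left(4 \right)} = \left(-20\right) 0 \cdot \frac{5}{4} = 0 \cdot \frac{5}{4} = 0$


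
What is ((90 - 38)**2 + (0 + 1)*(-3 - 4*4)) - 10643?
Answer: -7958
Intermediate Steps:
((90 - 38)**2 + (0 + 1)*(-3 - 4*4)) - 10643 = (52**2 + 1*(-3 - 16)) - 10643 = (2704 + 1*(-19)) - 10643 = (2704 - 19) - 10643 = 2685 - 10643 = -7958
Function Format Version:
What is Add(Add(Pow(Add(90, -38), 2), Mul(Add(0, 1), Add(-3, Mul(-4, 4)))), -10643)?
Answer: -7958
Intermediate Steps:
Add(Add(Pow(Add(90, -38), 2), Mul(Add(0, 1), Add(-3, Mul(-4, 4)))), -10643) = Add(Add(Pow(52, 2), Mul(1, Add(-3, -16))), -10643) = Add(Add(2704, Mul(1, -19)), -10643) = Add(Add(2704, -19), -10643) = Add(2685, -10643) = -7958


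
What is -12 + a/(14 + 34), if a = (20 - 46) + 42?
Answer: -35/3 ≈ -11.667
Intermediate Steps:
a = 16 (a = -26 + 42 = 16)
-12 + a/(14 + 34) = -12 + 16/(14 + 34) = -12 + 16/48 = -12 + (1/48)*16 = -12 + ⅓ = -35/3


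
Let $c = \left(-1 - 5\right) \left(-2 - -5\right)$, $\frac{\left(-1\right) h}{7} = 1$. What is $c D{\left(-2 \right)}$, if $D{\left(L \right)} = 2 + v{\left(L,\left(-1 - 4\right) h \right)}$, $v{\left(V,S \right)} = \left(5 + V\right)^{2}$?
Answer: $-198$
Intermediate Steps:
$h = -7$ ($h = \left(-7\right) 1 = -7$)
$c = -18$ ($c = - 6 \left(-2 + 5\right) = \left(-6\right) 3 = -18$)
$D{\left(L \right)} = 2 + \left(5 + L\right)^{2}$
$c D{\left(-2 \right)} = - 18 \left(2 + \left(5 - 2\right)^{2}\right) = - 18 \left(2 + 3^{2}\right) = - 18 \left(2 + 9\right) = \left(-18\right) 11 = -198$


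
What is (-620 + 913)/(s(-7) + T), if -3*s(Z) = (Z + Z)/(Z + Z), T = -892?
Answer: -879/2677 ≈ -0.32835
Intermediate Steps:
s(Z) = -⅓ (s(Z) = -(Z + Z)/(3*(Z + Z)) = -2*Z/(3*(2*Z)) = -2*Z*1/(2*Z)/3 = -⅓*1 = -⅓)
(-620 + 913)/(s(-7) + T) = (-620 + 913)/(-⅓ - 892) = 293/(-2677/3) = 293*(-3/2677) = -879/2677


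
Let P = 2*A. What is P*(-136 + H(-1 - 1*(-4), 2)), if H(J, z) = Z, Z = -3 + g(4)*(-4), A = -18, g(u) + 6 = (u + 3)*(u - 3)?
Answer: 5148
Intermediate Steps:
g(u) = -6 + (-3 + u)*(3 + u) (g(u) = -6 + (u + 3)*(u - 3) = -6 + (3 + u)*(-3 + u) = -6 + (-3 + u)*(3 + u))
Z = -7 (Z = -3 + (-15 + 4²)*(-4) = -3 + (-15 + 16)*(-4) = -3 + 1*(-4) = -3 - 4 = -7)
H(J, z) = -7
P = -36 (P = 2*(-18) = -36)
P*(-136 + H(-1 - 1*(-4), 2)) = -36*(-136 - 7) = -36*(-143) = 5148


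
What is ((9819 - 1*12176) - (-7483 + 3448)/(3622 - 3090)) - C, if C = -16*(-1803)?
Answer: -16597025/532 ≈ -31197.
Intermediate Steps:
C = 28848
((9819 - 1*12176) - (-7483 + 3448)/(3622 - 3090)) - C = ((9819 - 1*12176) - (-7483 + 3448)/(3622 - 3090)) - 1*28848 = ((9819 - 12176) - (-4035)/532) - 28848 = (-2357 - (-4035)/532) - 28848 = (-2357 - 1*(-4035/532)) - 28848 = (-2357 + 4035/532) - 28848 = -1249889/532 - 28848 = -16597025/532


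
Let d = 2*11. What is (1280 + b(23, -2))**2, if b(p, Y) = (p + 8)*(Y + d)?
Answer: 3610000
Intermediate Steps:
d = 22
b(p, Y) = (8 + p)*(22 + Y) (b(p, Y) = (p + 8)*(Y + 22) = (8 + p)*(22 + Y))
(1280 + b(23, -2))**2 = (1280 + (176 + 8*(-2) + 22*23 - 2*23))**2 = (1280 + (176 - 16 + 506 - 46))**2 = (1280 + 620)**2 = 1900**2 = 3610000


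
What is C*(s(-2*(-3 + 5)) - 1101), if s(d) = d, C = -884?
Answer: 976820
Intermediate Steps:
C*(s(-2*(-3 + 5)) - 1101) = -884*(-2*(-3 + 5) - 1101) = -884*(-2*2 - 1101) = -884*(-4 - 1101) = -884*(-1105) = 976820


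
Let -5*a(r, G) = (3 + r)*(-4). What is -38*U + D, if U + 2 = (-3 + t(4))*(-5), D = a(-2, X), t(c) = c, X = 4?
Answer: 1334/5 ≈ 266.80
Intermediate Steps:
a(r, G) = 12/5 + 4*r/5 (a(r, G) = -(3 + r)*(-4)/5 = -(-12 - 4*r)/5 = 12/5 + 4*r/5)
D = 4/5 (D = 12/5 + (4/5)*(-2) = 12/5 - 8/5 = 4/5 ≈ 0.80000)
U = -7 (U = -2 + (-3 + 4)*(-5) = -2 + 1*(-5) = -2 - 5 = -7)
-38*U + D = -38*(-7) + 4/5 = 266 + 4/5 = 1334/5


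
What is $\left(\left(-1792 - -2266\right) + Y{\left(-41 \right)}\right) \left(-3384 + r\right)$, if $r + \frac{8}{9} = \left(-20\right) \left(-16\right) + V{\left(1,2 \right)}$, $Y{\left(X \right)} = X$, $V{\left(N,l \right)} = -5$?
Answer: $- \frac{11963357}{9} \approx -1.3293 \cdot 10^{6}$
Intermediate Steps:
$r = \frac{2827}{9}$ ($r = - \frac{8}{9} - -315 = - \frac{8}{9} + \left(320 - 5\right) = - \frac{8}{9} + 315 = \frac{2827}{9} \approx 314.11$)
$\left(\left(-1792 - -2266\right) + Y{\left(-41 \right)}\right) \left(-3384 + r\right) = \left(\left(-1792 - -2266\right) - 41\right) \left(-3384 + \frac{2827}{9}\right) = \left(\left(-1792 + 2266\right) - 41\right) \left(- \frac{27629}{9}\right) = \left(474 - 41\right) \left(- \frac{27629}{9}\right) = 433 \left(- \frac{27629}{9}\right) = - \frac{11963357}{9}$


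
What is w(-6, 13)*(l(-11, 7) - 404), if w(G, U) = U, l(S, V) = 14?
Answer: -5070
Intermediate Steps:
w(-6, 13)*(l(-11, 7) - 404) = 13*(14 - 404) = 13*(-390) = -5070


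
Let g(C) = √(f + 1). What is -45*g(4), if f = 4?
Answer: -45*√5 ≈ -100.62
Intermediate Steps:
g(C) = √5 (g(C) = √(4 + 1) = √5)
-45*g(4) = -45*√5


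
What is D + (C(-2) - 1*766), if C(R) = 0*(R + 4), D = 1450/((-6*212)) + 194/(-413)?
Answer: -201626497/262668 ≈ -767.61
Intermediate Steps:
D = -422809/262668 (D = 1450/(-1272) + 194*(-1/413) = 1450*(-1/1272) - 194/413 = -725/636 - 194/413 = -422809/262668 ≈ -1.6097)
C(R) = 0 (C(R) = 0*(4 + R) = 0)
D + (C(-2) - 1*766) = -422809/262668 + (0 - 1*766) = -422809/262668 + (0 - 766) = -422809/262668 - 766 = -201626497/262668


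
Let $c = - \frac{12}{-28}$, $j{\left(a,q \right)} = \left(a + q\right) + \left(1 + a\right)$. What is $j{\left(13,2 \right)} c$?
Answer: $\frac{87}{7} \approx 12.429$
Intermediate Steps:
$j{\left(a,q \right)} = 1 + q + 2 a$
$c = \frac{3}{7}$ ($c = \left(-12\right) \left(- \frac{1}{28}\right) = \frac{3}{7} \approx 0.42857$)
$j{\left(13,2 \right)} c = \left(1 + 2 + 2 \cdot 13\right) \frac{3}{7} = \left(1 + 2 + 26\right) \frac{3}{7} = 29 \cdot \frac{3}{7} = \frac{87}{7}$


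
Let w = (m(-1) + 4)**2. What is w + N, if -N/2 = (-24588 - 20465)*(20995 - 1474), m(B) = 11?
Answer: 1758959451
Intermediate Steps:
N = 1758959226 (N = -2*(-24588 - 20465)*(20995 - 1474) = -(-90106)*19521 = -2*(-879479613) = 1758959226)
w = 225 (w = (11 + 4)**2 = 15**2 = 225)
w + N = 225 + 1758959226 = 1758959451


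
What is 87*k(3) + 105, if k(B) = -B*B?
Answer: -678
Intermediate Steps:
k(B) = -B²
87*k(3) + 105 = 87*(-1*3²) + 105 = 87*(-1*9) + 105 = 87*(-9) + 105 = -783 + 105 = -678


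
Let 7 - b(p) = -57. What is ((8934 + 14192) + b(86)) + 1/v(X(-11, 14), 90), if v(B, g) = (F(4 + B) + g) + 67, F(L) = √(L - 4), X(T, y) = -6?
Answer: 571749607/24655 - I*√6/24655 ≈ 23190.0 - 9.9351e-5*I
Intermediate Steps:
b(p) = 64 (b(p) = 7 - 1*(-57) = 7 + 57 = 64)
F(L) = √(-4 + L)
v(B, g) = 67 + g + √B (v(B, g) = (√(-4 + (4 + B)) + g) + 67 = (√B + g) + 67 = (g + √B) + 67 = 67 + g + √B)
((8934 + 14192) + b(86)) + 1/v(X(-11, 14), 90) = ((8934 + 14192) + 64) + 1/(67 + 90 + √(-6)) = (23126 + 64) + 1/(67 + 90 + I*√6) = 23190 + 1/(157 + I*√6)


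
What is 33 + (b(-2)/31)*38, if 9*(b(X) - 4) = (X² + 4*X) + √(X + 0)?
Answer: 10423/279 + 38*I*√2/279 ≈ 37.358 + 0.19262*I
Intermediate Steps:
b(X) = 4 + √X/9 + X²/9 + 4*X/9 (b(X) = 4 + ((X² + 4*X) + √(X + 0))/9 = 4 + ((X² + 4*X) + √X)/9 = 4 + (√X + X² + 4*X)/9 = 4 + (√X/9 + X²/9 + 4*X/9) = 4 + √X/9 + X²/9 + 4*X/9)
33 + (b(-2)/31)*38 = 33 + ((4 + √(-2)/9 + (⅑)*(-2)² + (4/9)*(-2))/31)*38 = 33 + ((4 + (I*√2)/9 + (⅑)*4 - 8/9)*(1/31))*38 = 33 + ((4 + I*√2/9 + 4/9 - 8/9)*(1/31))*38 = 33 + ((32/9 + I*√2/9)*(1/31))*38 = 33 + (32/279 + I*√2/279)*38 = 33 + (1216/279 + 38*I*√2/279) = 10423/279 + 38*I*√2/279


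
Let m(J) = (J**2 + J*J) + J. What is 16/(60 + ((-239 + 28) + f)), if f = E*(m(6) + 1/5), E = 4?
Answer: 80/809 ≈ 0.098888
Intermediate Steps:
m(J) = J + 2*J**2 (m(J) = (J**2 + J**2) + J = 2*J**2 + J = J + 2*J**2)
f = 1564/5 (f = 4*(6*(1 + 2*6) + 1/5) = 4*(6*(1 + 12) + 1/5) = 4*(6*13 + 1/5) = 4*(78 + 1/5) = 4*(391/5) = 1564/5 ≈ 312.80)
16/(60 + ((-239 + 28) + f)) = 16/(60 + ((-239 + 28) + 1564/5)) = 16/(60 + (-211 + 1564/5)) = 16/(60 + 509/5) = 16/(809/5) = (5/809)*16 = 80/809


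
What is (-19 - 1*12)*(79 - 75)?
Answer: -124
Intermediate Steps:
(-19 - 1*12)*(79 - 75) = (-19 - 12)*4 = -31*4 = -124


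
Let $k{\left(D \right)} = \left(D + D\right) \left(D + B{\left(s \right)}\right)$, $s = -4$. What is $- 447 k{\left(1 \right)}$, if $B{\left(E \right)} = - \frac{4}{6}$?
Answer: $-298$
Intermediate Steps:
$B{\left(E \right)} = - \frac{2}{3}$ ($B{\left(E \right)} = \left(-4\right) \frac{1}{6} = - \frac{2}{3}$)
$k{\left(D \right)} = 2 D \left(- \frac{2}{3} + D\right)$ ($k{\left(D \right)} = \left(D + D\right) \left(D - \frac{2}{3}\right) = 2 D \left(- \frac{2}{3} + D\right)$)
$- 447 k{\left(1 \right)} = - 447 \cdot \frac{2}{3} \cdot 1 \left(-2 + 3 \cdot 1\right) = - 447 \cdot \frac{2}{3} \cdot 1 \left(-2 + 3\right) = - 447 \cdot \frac{2}{3} \cdot 1 \cdot 1 = \left(-447\right) \frac{2}{3} = -298$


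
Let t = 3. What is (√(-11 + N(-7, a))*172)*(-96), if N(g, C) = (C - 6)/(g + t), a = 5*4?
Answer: -8256*I*√58 ≈ -62876.0*I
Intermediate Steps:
a = 20
N(g, C) = (-6 + C)/(3 + g) (N(g, C) = (C - 6)/(g + 3) = (-6 + C)/(3 + g))
(√(-11 + N(-7, a))*172)*(-96) = (√(-11 + (-6 + 20)/(3 - 7))*172)*(-96) = (√(-11 + 14/(-4))*172)*(-96) = (√(-11 - ¼*14)*172)*(-96) = (√(-11 - 7/2)*172)*(-96) = (√(-29/2)*172)*(-96) = ((I*√58/2)*172)*(-96) = (86*I*√58)*(-96) = -8256*I*√58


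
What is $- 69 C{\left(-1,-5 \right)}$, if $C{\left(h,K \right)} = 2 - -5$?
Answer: $-483$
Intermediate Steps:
$C{\left(h,K \right)} = 7$ ($C{\left(h,K \right)} = 2 + 5 = 7$)
$- 69 C{\left(-1,-5 \right)} = \left(-69\right) 7 = -483$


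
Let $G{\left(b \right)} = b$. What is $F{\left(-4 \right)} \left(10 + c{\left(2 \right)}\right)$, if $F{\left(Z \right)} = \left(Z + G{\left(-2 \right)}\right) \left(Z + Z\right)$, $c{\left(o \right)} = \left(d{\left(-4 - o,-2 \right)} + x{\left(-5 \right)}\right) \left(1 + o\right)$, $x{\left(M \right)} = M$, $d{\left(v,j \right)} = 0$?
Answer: $-240$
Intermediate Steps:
$c{\left(o \right)} = -5 - 5 o$ ($c{\left(o \right)} = \left(0 - 5\right) \left(1 + o\right) = - 5 \left(1 + o\right) = -5 - 5 o$)
$F{\left(Z \right)} = 2 Z \left(-2 + Z\right)$ ($F{\left(Z \right)} = \left(Z - 2\right) \left(Z + Z\right) = \left(-2 + Z\right) 2 Z = 2 Z \left(-2 + Z\right)$)
$F{\left(-4 \right)} \left(10 + c{\left(2 \right)}\right) = 2 \left(-4\right) \left(-2 - 4\right) \left(10 - 15\right) = 2 \left(-4\right) \left(-6\right) \left(10 - 15\right) = 48 \left(10 - 15\right) = 48 \left(-5\right) = -240$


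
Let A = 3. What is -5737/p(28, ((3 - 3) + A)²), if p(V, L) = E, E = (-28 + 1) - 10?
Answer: 5737/37 ≈ 155.05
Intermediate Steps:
E = -37 (E = -27 - 10 = -37)
p(V, L) = -37
-5737/p(28, ((3 - 3) + A)²) = -5737/(-37) = -5737*(-1/37) = 5737/37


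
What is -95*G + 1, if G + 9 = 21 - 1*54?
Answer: 3991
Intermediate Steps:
G = -42 (G = -9 + (21 - 1*54) = -9 + (21 - 54) = -9 - 33 = -42)
-95*G + 1 = -95*(-42) + 1 = 3990 + 1 = 3991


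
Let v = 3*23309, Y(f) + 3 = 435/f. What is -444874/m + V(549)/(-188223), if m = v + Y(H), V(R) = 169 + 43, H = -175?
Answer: -977087326402/153543100473 ≈ -6.3636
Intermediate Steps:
Y(f) = -3 + 435/f
V(R) = 212
v = 69927
m = 2447253/35 (m = 69927 + (-3 + 435/(-175)) = 69927 + (-3 + 435*(-1/175)) = 69927 + (-3 - 87/35) = 69927 - 192/35 = 2447253/35 ≈ 69922.)
-444874/m + V(549)/(-188223) = -444874/2447253/35 + 212/(-188223) = -444874*35/2447253 + 212*(-1/188223) = -15570590/2447253 - 212/188223 = -977087326402/153543100473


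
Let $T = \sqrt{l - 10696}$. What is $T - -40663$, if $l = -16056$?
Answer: $40663 + 8 i \sqrt{418} \approx 40663.0 + 163.56 i$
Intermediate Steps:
$T = 8 i \sqrt{418}$ ($T = \sqrt{-16056 - 10696} = \sqrt{-26752} = 8 i \sqrt{418} \approx 163.56 i$)
$T - -40663 = 8 i \sqrt{418} - -40663 = 8 i \sqrt{418} + 40663 = 40663 + 8 i \sqrt{418}$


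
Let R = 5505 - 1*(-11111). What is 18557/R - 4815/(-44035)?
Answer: 179432707/146337112 ≈ 1.2262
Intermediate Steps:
R = 16616 (R = 5505 + 11111 = 16616)
18557/R - 4815/(-44035) = 18557/16616 - 4815/(-44035) = 18557*(1/16616) - 4815*(-1/44035) = 18557/16616 + 963/8807 = 179432707/146337112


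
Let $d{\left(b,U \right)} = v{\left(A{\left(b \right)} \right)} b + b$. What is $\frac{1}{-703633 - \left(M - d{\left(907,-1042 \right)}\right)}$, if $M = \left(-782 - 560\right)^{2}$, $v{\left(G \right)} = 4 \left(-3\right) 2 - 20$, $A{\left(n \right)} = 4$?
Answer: $- \frac{1}{2543598} \approx -3.9314 \cdot 10^{-7}$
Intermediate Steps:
$v{\left(G \right)} = -44$ ($v{\left(G \right)} = \left(-12\right) 2 - 20 = -24 - 20 = -44$)
$d{\left(b,U \right)} = - 43 b$ ($d{\left(b,U \right)} = - 44 b + b = - 43 b$)
$M = 1800964$ ($M = \left(-1342\right)^{2} = 1800964$)
$\frac{1}{-703633 - \left(M - d{\left(907,-1042 \right)}\right)} = \frac{1}{-703633 - 1839965} = \frac{1}{-2543598} = - \frac{1}{2543598}$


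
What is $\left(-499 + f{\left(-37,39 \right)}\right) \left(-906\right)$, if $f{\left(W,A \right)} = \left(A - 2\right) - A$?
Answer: $453906$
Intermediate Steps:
$f{\left(W,A \right)} = -2$ ($f{\left(W,A \right)} = \left(A - 2\right) - A = \left(-2 + A\right) - A = -2$)
$\left(-499 + f{\left(-37,39 \right)}\right) \left(-906\right) = \left(-499 - 2\right) \left(-906\right) = \left(-501\right) \left(-906\right) = 453906$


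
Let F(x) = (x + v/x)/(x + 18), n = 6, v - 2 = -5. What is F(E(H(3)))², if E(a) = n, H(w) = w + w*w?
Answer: 121/2304 ≈ 0.052517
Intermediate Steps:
v = -3 (v = 2 - 5 = -3)
H(w) = w + w²
E(a) = 6
F(x) = (x - 3/x)/(18 + x) (F(x) = (x - 3/x)/(x + 18) = (x - 3/x)/(18 + x))
F(E(H(3)))² = ((-3 + 6²)/(6*(18 + 6)))² = ((⅙)*(-3 + 36)/24)² = ((⅙)*(1/24)*33)² = (11/48)² = 121/2304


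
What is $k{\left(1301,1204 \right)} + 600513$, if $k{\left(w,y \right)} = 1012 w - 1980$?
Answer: $1915145$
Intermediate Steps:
$k{\left(w,y \right)} = -1980 + 1012 w$ ($k{\left(w,y \right)} = 1012 w - 1980 = -1980 + 1012 w$)
$k{\left(1301,1204 \right)} + 600513 = \left(-1980 + 1012 \cdot 1301\right) + 600513 = \left(-1980 + 1316612\right) + 600513 = 1314632 + 600513 = 1915145$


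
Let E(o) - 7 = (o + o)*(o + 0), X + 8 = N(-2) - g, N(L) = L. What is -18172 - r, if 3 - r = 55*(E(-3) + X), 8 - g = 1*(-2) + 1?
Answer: -17845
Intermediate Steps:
g = 9 (g = 8 - (1*(-2) + 1) = 8 - (-2 + 1) = 8 - 1*(-1) = 8 + 1 = 9)
X = -19 (X = -8 + (-2 - 1*9) = -8 + (-2 - 9) = -8 - 11 = -19)
E(o) = 7 + 2*o² (E(o) = 7 + (o + o)*(o + 0) = 7 + (2*o)*o = 7 + 2*o²)
r = -327 (r = 3 - 55*((7 + 2*(-3)²) - 19) = 3 - 55*((7 + 2*9) - 19) = 3 - 55*((7 + 18) - 19) = 3 - 55*(25 - 19) = 3 - 55*6 = 3 - 1*330 = 3 - 330 = -327)
-18172 - r = -18172 - 1*(-327) = -18172 + 327 = -17845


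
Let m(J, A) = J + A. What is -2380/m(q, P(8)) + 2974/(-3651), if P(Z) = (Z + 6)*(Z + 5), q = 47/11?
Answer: -11297434/831211 ≈ -13.592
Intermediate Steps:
q = 47/11 (q = 47*(1/11) = 47/11 ≈ 4.2727)
P(Z) = (5 + Z)*(6 + Z) (P(Z) = (6 + Z)*(5 + Z) = (5 + Z)*(6 + Z))
m(J, A) = A + J
-2380/m(q, P(8)) + 2974/(-3651) = -2380/((30 + 8² + 11*8) + 47/11) + 2974/(-3651) = -2380/((30 + 64 + 88) + 47/11) + 2974*(-1/3651) = -2380/(182 + 47/11) - 2974/3651 = -2380/2049/11 - 2974/3651 = -2380*11/2049 - 2974/3651 = -26180/2049 - 2974/3651 = -11297434/831211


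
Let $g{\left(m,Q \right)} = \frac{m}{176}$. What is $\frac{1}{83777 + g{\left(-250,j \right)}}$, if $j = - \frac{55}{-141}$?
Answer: $\frac{88}{7372251} \approx 1.1937 \cdot 10^{-5}$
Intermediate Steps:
$j = \frac{55}{141}$ ($j = \left(-55\right) \left(- \frac{1}{141}\right) = \frac{55}{141} \approx 0.39007$)
$g{\left(m,Q \right)} = \frac{m}{176}$ ($g{\left(m,Q \right)} = m \frac{1}{176} = \frac{m}{176}$)
$\frac{1}{83777 + g{\left(-250,j \right)}} = \frac{1}{83777 + \frac{1}{176} \left(-250\right)} = \frac{1}{83777 - \frac{125}{88}} = \frac{1}{\frac{7372251}{88}} = \frac{88}{7372251}$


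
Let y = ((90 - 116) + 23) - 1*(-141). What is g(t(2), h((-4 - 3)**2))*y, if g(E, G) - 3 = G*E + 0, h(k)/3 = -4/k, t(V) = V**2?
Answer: 13662/49 ≈ 278.82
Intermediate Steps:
h(k) = -12/k (h(k) = 3*(-4/k) = -12/k)
g(E, G) = 3 + E*G (g(E, G) = 3 + (G*E + 0) = 3 + (E*G + 0) = 3 + E*G)
y = 138 (y = (-26 + 23) + 141 = -3 + 141 = 138)
g(t(2), h((-4 - 3)**2))*y = (3 + 2**2*(-12/(-4 - 3)**2))*138 = (3 + 4*(-12/((-7)**2)))*138 = (3 + 4*(-12/49))*138 = (3 - 48/49)*138 = (99/49)*138 = 13662/49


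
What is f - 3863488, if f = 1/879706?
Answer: -3398733574527/879706 ≈ -3.8635e+6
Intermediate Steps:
f = 1/879706 ≈ 1.1367e-6
f - 3863488 = 1/879706 - 3863488 = -3398733574527/879706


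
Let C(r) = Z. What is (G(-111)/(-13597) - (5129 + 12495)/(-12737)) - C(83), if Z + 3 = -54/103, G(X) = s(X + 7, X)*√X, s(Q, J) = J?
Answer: 6438803/1311911 + 111*I*√111/13597 ≈ 4.908 + 0.086009*I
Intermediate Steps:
G(X) = X^(3/2) (G(X) = X*√X = X^(3/2))
Z = -363/103 (Z = -3 - 54/103 = -363/103 ≈ -3.5243)
C(r) = -363/103
(G(-111)/(-13597) - (5129 + 12495)/(-12737)) - C(83) = ((-111)^(3/2)/(-13597) - (5129 + 12495)/(-12737)) - 1*(-363/103) = (-111*I*√111*(-1/13597) - 1*17624*(-1/12737)) + 363/103 = (111*I*√111/13597 - 17624*(-1/12737)) + 363/103 = (111*I*√111/13597 + 17624/12737) + 363/103 = (17624/12737 + 111*I*√111/13597) + 363/103 = 6438803/1311911 + 111*I*√111/13597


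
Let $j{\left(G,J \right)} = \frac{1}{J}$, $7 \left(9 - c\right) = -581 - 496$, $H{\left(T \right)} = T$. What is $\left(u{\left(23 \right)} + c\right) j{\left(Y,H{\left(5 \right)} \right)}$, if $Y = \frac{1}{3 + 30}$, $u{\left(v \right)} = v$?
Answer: $\frac{1301}{35} \approx 37.171$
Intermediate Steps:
$Y = \frac{1}{33} \approx 0.030303$
$c = \frac{1140}{7}$ ($c = 9 - \frac{-581 - 496}{7} = 9 - - \frac{1077}{7} = 9 + \frac{1077}{7} = \frac{1140}{7} \approx 162.86$)
$\left(u{\left(23 \right)} + c\right) j{\left(Y,H{\left(5 \right)} \right)} = \frac{23 + \frac{1140}{7}}{5} = \frac{1301}{7} \cdot \frac{1}{5} = \frac{1301}{35}$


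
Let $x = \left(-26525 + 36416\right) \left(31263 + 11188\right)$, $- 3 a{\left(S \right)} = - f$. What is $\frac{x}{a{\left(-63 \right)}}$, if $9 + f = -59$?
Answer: $- \frac{1259648523}{68} \approx -1.8524 \cdot 10^{7}$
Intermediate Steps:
$f = -68$ ($f = -9 - 59 = -68$)
$a{\left(S \right)} = - \frac{68}{3}$ ($a{\left(S \right)} = - \frac{\left(-1\right) \left(-68\right)}{3} = \left(- \frac{1}{3}\right) 68 = - \frac{68}{3}$)
$x = 419882841$ ($x = 9891 \cdot 42451 = 419882841$)
$\frac{x}{a{\left(-63 \right)}} = \frac{419882841}{- \frac{68}{3}} = 419882841 \left(- \frac{3}{68}\right) = - \frac{1259648523}{68}$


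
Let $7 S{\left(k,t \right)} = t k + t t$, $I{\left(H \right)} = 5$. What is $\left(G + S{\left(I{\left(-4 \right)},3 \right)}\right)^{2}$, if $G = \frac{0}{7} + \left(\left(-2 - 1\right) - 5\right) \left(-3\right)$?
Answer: $\frac{36864}{49} \approx 752.33$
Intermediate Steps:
$S{\left(k,t \right)} = \frac{t^{2}}{7} + \frac{k t}{7}$ ($S{\left(k,t \right)} = \frac{t k + t t}{7} = \frac{k t + t^{2}}{7} = \frac{t^{2} + k t}{7} = \frac{t^{2}}{7} + \frac{k t}{7}$)
$G = 24$ ($G = 0 \cdot \frac{1}{7} + \left(-3 - 5\right) \left(-3\right) = 0 - -24 = 0 + 24 = 24$)
$\left(G + S{\left(I{\left(-4 \right)},3 \right)}\right)^{2} = \left(24 + \frac{1}{7} \cdot 3 \left(5 + 3\right)\right)^{2} = \left(24 + \frac{1}{7} \cdot 3 \cdot 8\right)^{2} = \left(24 + \frac{24}{7}\right)^{2} = \left(\frac{192}{7}\right)^{2} = \frac{36864}{49}$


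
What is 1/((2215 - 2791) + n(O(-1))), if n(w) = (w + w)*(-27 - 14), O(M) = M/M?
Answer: -1/658 ≈ -0.0015198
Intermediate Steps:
O(M) = 1
n(w) = -82*w (n(w) = (2*w)*(-41) = -82*w)
1/((2215 - 2791) + n(O(-1))) = 1/((2215 - 2791) - 82*1) = 1/(-576 - 82) = 1/(-658) = -1/658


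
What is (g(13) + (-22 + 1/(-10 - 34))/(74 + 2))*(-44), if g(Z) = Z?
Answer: -2237/4 ≈ -559.25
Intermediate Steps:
(g(13) + (-22 + 1/(-10 - 34))/(74 + 2))*(-44) = (13 + (-22 + 1/(-10 - 34))/(74 + 2))*(-44) = (13 + (-22 + 1/(-44))/76)*(-44) = (13 + (-22 - 1/44)*(1/76))*(-44) = (13 - 969/44*1/76)*(-44) = (13 - 51/176)*(-44) = (2237/176)*(-44) = -2237/4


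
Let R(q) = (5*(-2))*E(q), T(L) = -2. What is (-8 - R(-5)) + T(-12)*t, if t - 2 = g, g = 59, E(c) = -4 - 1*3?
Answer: -200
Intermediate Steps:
E(c) = -7 (E(c) = -4 - 3 = -7)
R(q) = 70 (R(q) = (5*(-2))*(-7) = -10*(-7) = 70)
t = 61 (t = 2 + 59 = 61)
(-8 - R(-5)) + T(-12)*t = (-8 - 1*70) - 2*61 = (-8 - 70) - 122 = -78 - 122 = -200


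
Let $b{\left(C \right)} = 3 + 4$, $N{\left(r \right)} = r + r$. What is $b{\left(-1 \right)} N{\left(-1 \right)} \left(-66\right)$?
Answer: $924$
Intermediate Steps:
$N{\left(r \right)} = 2 r$
$b{\left(C \right)} = 7$
$b{\left(-1 \right)} N{\left(-1 \right)} \left(-66\right) = 7 \cdot 2 \left(-1\right) \left(-66\right) = 7 \left(-2\right) \left(-66\right) = \left(-14\right) \left(-66\right) = 924$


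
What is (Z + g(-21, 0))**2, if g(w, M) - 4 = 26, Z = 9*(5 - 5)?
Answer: 900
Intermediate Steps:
Z = 0 (Z = 9*0 = 0)
g(w, M) = 30 (g(w, M) = 4 + 26 = 30)
(Z + g(-21, 0))**2 = (0 + 30)**2 = 30**2 = 900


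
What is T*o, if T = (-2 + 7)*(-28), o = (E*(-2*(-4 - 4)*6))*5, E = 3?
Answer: -201600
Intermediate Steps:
o = 1440 (o = (3*(-2*(-4 - 4)*6))*5 = (3*(-(-16)*6))*5 = (3*(-2*(-48)))*5 = (3*96)*5 = 288*5 = 1440)
T = -140 (T = 5*(-28) = -140)
T*o = -140*1440 = -201600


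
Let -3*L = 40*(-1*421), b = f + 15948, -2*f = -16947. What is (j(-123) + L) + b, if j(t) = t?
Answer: 179471/6 ≈ 29912.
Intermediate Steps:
f = 16947/2 (f = -½*(-16947) = 16947/2 ≈ 8473.5)
b = 48843/2 (b = 16947/2 + 15948 = 48843/2 ≈ 24422.)
L = 16840/3 (L = -40*(-1*421)/3 = -40*(-421)/3 = -⅓*(-16840) = 16840/3 ≈ 5613.3)
(j(-123) + L) + b = (-123 + 16840/3) + 48843/2 = 16471/3 + 48843/2 = 179471/6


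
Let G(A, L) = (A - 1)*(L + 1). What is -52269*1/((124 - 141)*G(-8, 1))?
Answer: -17423/102 ≈ -170.81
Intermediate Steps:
G(A, L) = (1 + L)*(-1 + A) (G(A, L) = (-1 + A)*(1 + L) = (1 + L)*(-1 + A))
-52269*1/((124 - 141)*G(-8, 1)) = -52269*1/((124 - 141)*(-1 - 8 - 1*1 - 8*1)) = -52269*(-1/(17*(-1 - 8 - 1 - 8))) = -52269/((-18*(-17))) = -52269/306 = -52269*1/306 = -17423/102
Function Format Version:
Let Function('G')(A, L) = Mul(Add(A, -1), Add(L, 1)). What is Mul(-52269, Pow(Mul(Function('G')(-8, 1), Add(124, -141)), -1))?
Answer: Rational(-17423, 102) ≈ -170.81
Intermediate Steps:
Function('G')(A, L) = Mul(Add(1, L), Add(-1, A)) (Function('G')(A, L) = Mul(Add(-1, A), Add(1, L)) = Mul(Add(1, L), Add(-1, A)))
Mul(-52269, Pow(Mul(Function('G')(-8, 1), Add(124, -141)), -1)) = Mul(-52269, Pow(Mul(Add(-1, -8, Mul(-1, 1), Mul(-8, 1)), Add(124, -141)), -1)) = Mul(-52269, Pow(Mul(Add(-1, -8, -1, -8), -17), -1)) = Mul(-52269, Pow(Mul(-18, -17), -1)) = Mul(-52269, Pow(306, -1)) = Mul(-52269, Rational(1, 306)) = Rational(-17423, 102)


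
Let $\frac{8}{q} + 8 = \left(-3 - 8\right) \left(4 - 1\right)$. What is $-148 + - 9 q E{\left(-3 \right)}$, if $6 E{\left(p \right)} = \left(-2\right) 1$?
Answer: $- \frac{6092}{41} \approx -148.59$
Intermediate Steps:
$E{\left(p \right)} = - \frac{1}{3}$ ($E{\left(p \right)} = \frac{\left(-2\right) 1}{6} = \frac{1}{6} \left(-2\right) = - \frac{1}{3}$)
$q = - \frac{8}{41}$ ($q = \frac{8}{-8 + \left(-3 - 8\right) \left(4 - 1\right)} = \frac{8}{-8 - 33} = \frac{8}{-41} = 8 \left(- \frac{1}{41}\right) = - \frac{8}{41} \approx -0.19512$)
$-148 + - 9 q E{\left(-3 \right)} = -148 + \left(-9\right) \left(- \frac{8}{41}\right) \left(- \frac{1}{3}\right) = -148 + \frac{72}{41} \left(- \frac{1}{3}\right) = -148 - \frac{24}{41} = - \frac{6092}{41}$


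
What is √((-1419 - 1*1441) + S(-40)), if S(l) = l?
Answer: 10*I*√29 ≈ 53.852*I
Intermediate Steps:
√((-1419 - 1*1441) + S(-40)) = √((-1419 - 1*1441) - 40) = √((-1419 - 1441) - 40) = √(-2860 - 40) = √(-2900) = 10*I*√29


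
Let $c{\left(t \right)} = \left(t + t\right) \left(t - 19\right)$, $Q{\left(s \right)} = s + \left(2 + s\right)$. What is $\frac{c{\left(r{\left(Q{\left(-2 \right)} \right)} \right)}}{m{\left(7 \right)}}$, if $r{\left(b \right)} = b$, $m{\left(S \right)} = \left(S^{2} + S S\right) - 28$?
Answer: $\frac{6}{5} \approx 1.2$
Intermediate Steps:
$Q{\left(s \right)} = 2 + 2 s$
$m{\left(S \right)} = -28 + 2 S^{2}$ ($m{\left(S \right)} = \left(S^{2} + S^{2}\right) - 28 = 2 S^{2} - 28 = -28 + 2 S^{2}$)
$c{\left(t \right)} = 2 t \left(-19 + t\right)$
$\frac{c{\left(r{\left(Q{\left(-2 \right)} \right)} \right)}}{m{\left(7 \right)}} = \frac{2 \left(2 + 2 \left(-2\right)\right) \left(-19 + \left(2 + 2 \left(-2\right)\right)\right)}{-28 + 2 \cdot 7^{2}} = \frac{2 \left(2 - 4\right) \left(-19 + \left(2 - 4\right)\right)}{-28 + 2 \cdot 49} = \frac{2 \left(-2\right) \left(-19 - 2\right)}{-28 + 98} = \frac{2 \left(-2\right) \left(-21\right)}{70} = 84 \cdot \frac{1}{70} = \frac{6}{5}$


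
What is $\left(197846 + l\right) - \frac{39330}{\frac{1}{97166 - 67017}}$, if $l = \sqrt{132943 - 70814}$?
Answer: $-1185562324 + \sqrt{62129} \approx -1.1856 \cdot 10^{9}$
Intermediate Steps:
$l = \sqrt{62129} \approx 249.26$
$\left(197846 + l\right) - \frac{39330}{\frac{1}{97166 - 67017}} = \left(197846 + \sqrt{62129}\right) - \frac{39330}{\frac{1}{97166 - 67017}} = \left(197846 + \sqrt{62129}\right) - \frac{39330}{\frac{1}{30149}} = \left(197846 + \sqrt{62129}\right) - 39330 \frac{1}{\frac{1}{30149}} = \left(197846 + \sqrt{62129}\right) - 1185760170 = -1185562324 + \sqrt{62129}$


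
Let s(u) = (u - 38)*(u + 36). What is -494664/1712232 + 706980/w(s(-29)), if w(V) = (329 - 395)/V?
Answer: 3942575901889/784773 ≈ 5.0238e+6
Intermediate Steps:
s(u) = (-38 + u)*(36 + u)
w(V) = -66/V
-494664/1712232 + 706980/w(s(-29)) = -494664/1712232 + 706980/((-66/(-1368 + (-29)² - 2*(-29)))) = -494664*1/1712232 + 706980/((-66/(-1368 + 841 + 58))) = -20611/71343 + 706980/((-66/(-469))) = -20611/71343 + 706980/((-66*(-1/469))) = -20611/71343 + 706980/(66/469) = -20611/71343 + 706980*(469/66) = -20611/71343 + 55262270/11 = 3942575901889/784773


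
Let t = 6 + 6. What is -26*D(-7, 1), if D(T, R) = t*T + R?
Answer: 2158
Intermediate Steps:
t = 12
D(T, R) = R + 12*T (D(T, R) = 12*T + R = R + 12*T)
-26*D(-7, 1) = -26*(1 + 12*(-7)) = -26*(1 - 84) = -26*(-83) = 2158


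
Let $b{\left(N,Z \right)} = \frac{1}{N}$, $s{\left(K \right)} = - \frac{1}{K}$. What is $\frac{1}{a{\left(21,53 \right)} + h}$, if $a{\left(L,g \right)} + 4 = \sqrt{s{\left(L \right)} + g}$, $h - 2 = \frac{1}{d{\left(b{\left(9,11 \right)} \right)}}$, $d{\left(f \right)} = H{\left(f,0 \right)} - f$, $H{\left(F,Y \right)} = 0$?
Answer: $- \frac{231}{1429} - \frac{2 \sqrt{5838}}{1429} \approx -0.26859$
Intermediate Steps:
$d{\left(f \right)} = - f$ ($d{\left(f \right)} = 0 - f = - f$)
$h = -7$ ($h = 2 + \frac{1}{\left(-1\right) \frac{1}{9}} = 2 + \frac{1}{- \frac{1}{9}} = 2 - 9 = -7$)
$a{\left(L,g \right)} = -4 + \sqrt{g - \frac{1}{L}}$ ($a{\left(L,g \right)} = -4 + \sqrt{- \frac{1}{L} + g} = -4 + \sqrt{g - \frac{1}{L}}$)
$\frac{1}{a{\left(21,53 \right)} + h} = \frac{1}{\left(-4 + \sqrt{53 - \frac{1}{21}}\right) - 7} = \frac{1}{\left(-4 + \sqrt{\frac{1112}{21}}\right) - 7} = \frac{1}{\left(-4 + \frac{2 \sqrt{5838}}{21}\right) - 7} = \frac{1}{-11 + \frac{2 \sqrt{5838}}{21}}$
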